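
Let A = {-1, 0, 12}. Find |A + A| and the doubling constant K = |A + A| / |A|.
K = |A + A| / |A| = 6/3 = 2

Enumerate A + A = {a + b : a, b ∈ A}. With |A| = 3, there are |A|^2 = 9 ordered sum pairs; collecting distinct values, A + A = {-2, -1, 0, 11, 12, 24}, so |A + A| = 6. Thus K = 6/3 = 2. For comparison, the minimum possible |A + A| over all 3-element sets is 2·3 − 1 = 5 (so min K = 5/3), attained only by arithmetic progressions.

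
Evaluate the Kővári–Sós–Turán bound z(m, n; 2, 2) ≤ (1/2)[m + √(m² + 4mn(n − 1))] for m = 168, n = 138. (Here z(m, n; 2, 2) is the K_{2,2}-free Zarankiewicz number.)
z(168, 138; 2, 2) ≤ (1/2)[168 + √(168² + 4·168·138·137)] = (1/2)[168 + √12733056] = 1868.1704

Kővári–Sós–Turán: let r_1, ..., r_168 be the row sums and z = Σ r_i the total number of 1s. Each pair of columns can share at most one row with both entries 1 (else a 2×2 all-ones block appears), so Σ_i C(r_i, 2) ≤ C(138, 2) = 9453. By convexity Σ_i C(r_i, 2) ≥ 168·C(z/168, 2) = z(z − 168)/(2·168), giving z² − 168z − 168·138·137 ≤ 0 and hence z ≤ (1/2)[168 + √(28224 + 4·3176208)] = (1/2)[168 + √12733056] ≈ (1/2)(168 + 3568.3408) = 1868.1704.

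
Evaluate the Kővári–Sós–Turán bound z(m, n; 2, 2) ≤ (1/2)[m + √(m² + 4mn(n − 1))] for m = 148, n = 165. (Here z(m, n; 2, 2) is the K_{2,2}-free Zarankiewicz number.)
z(148, 165; 2, 2) ≤ (1/2)[148 + √(148² + 4·148·165·164)] = (1/2)[148 + √16041424] = 2076.5873

Kővári–Sós–Turán: let r_1, ..., r_148 be the row sums and z = Σ r_i the total number of 1s. Each pair of columns can share at most one row with both entries 1 (else a 2×2 all-ones block appears), so Σ_i C(r_i, 2) ≤ C(165, 2) = 13530. By convexity Σ_i C(r_i, 2) ≥ 148·C(z/148, 2) = z(z − 148)/(2·148), giving z² − 148z − 148·165·164 ≤ 0 and hence z ≤ (1/2)[148 + √(21904 + 4·4004880)] = (1/2)[148 + √16041424] ≈ (1/2)(148 + 4005.1747) = 2076.5873.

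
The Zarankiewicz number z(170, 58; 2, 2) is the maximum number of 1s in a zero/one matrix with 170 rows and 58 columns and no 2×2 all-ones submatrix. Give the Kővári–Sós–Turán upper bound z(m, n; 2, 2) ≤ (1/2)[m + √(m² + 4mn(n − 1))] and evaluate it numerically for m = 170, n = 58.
z(170, 58; 2, 2) ≤ (1/2)[170 + √(170² + 4·170·58·57)] = (1/2)[170 + √2276980] = 839.4833

Kővári–Sós–Turán: let r_1, ..., r_170 be the row sums and z = Σ r_i the total number of 1s. Each pair of columns can share at most one row with both entries 1 (else a 2×2 all-ones block appears), so Σ_i C(r_i, 2) ≤ C(58, 2) = 1653. By convexity Σ_i C(r_i, 2) ≥ 170·C(z/170, 2) = z(z − 170)/(2·170), giving z² − 170z − 170·58·57 ≤ 0 and hence z ≤ (1/2)[170 + √(28900 + 4·562020)] = (1/2)[170 + √2276980] ≈ (1/2)(170 + 1508.9665) = 839.4833.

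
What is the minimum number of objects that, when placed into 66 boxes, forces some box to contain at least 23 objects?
n = (23 − 1)·66 + 1 = 1453

By the generalised pigeonhole principle, to guarantee some box contains ≥ r objects we need more than (r − 1) · k objects total. Threshold: n = (r − 1) · k + 1. With r = 23 and k = 66: n = 22 · 66 + 1 = 1452 + 1 = 1453. For n = 1452 = 22 · 66, we can put exactly 22 objects in every box, avoiding 23 in any single one — so 1453 is tight.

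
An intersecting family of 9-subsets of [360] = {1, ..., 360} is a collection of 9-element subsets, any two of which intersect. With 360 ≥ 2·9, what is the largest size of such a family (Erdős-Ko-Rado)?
max |F| = C(359, 8) = 6325926619596364

Erdős-Ko-Rado (1961): when n ≥ 2k, max |F| = C(n−1, k−1). The bound is attained by the star {A : i ∈ A} for any fixed i ∈ [n]. Here C(360−1, 9−1) = C(359, 8) = 6325926619596364.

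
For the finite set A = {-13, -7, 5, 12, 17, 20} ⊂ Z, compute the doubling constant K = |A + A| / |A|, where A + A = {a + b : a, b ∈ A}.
K = |A + A| / |A| = 20/6 = 10/3

Enumerate A + A = {a + b : a, b ∈ A}. With |A| = 6, there are |A|^2 = 36 ordered sum pairs; collecting distinct values, A + A = {-26, -20, -14, -8, -2, -1, 4, 5, 7, 10, 13, 17, 22, 24, 25, 29, 32, 34, 37, 40}, so |A + A| = 20. Thus K = 20/6 = 10/3. For comparison, the minimum possible |A + A| over all 6-element sets is 2·6 − 1 = 11 (so min K = 11/6), attained only by arithmetic progressions.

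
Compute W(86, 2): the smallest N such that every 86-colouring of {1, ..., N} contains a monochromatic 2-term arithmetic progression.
W(86, 2) = 86 + 1 = 87

A 2-term AP is any pair of integers, so a monochromatic 2-AP exists iff some colour is used at least twice. With 86 colours, the colouring i ↦ i on {1, ..., 86} uses each colour once, avoiding any monochromatic pair, so W(86, 2) > 86. For {1, ..., 87}, pigeonhole forces two integers of the same colour, which form a monochromatic 2-AP. Hence W(86, 2) = 87.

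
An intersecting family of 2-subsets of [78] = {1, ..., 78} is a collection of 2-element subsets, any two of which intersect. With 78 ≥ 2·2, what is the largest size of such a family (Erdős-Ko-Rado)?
max |F| = C(77, 1) = 77

The Erdős-Ko-Rado theorem states: for n ≥ 2k, an intersecting family of k-subsets of an n-element set has size at most C(n − 1, k − 1), with equality for 'star' families {A ⊆ [n] : |A| = k, i ∈ A} (fix an element i). For n = 78, k = 2: C(77, 1) = 77.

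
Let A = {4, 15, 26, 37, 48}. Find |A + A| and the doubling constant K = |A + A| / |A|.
K = |A + A| / |A| = 9/5

Enumerate A + A = {a + b : a, b ∈ A}. With |A| = 5, there are |A|^2 = 25 ordered sum pairs; collecting distinct values, A + A = {8, 19, 30, 41, 52, 63, 74, 85, 96}, so |A + A| = 9. Thus K = 9/5. Here |A + A| = 2|A| − 1 = 9, the minimum possible — so K = 9/5 is minimal, which holds iff A is an arithmetic progression.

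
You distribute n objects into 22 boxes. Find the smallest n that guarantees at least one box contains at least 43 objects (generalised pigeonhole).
n = (43 − 1)·22 + 1 = 925

By the generalised pigeonhole principle, to guarantee some box contains ≥ r objects we need more than (r − 1) · k objects total. Threshold: n = (r − 1) · k + 1. With r = 43 and k = 22: n = 42 · 22 + 1 = 924 + 1 = 925. For n = 924 = 42 · 22, we can put exactly 42 objects in every box, avoiding 43 in any single one — so 925 is tight.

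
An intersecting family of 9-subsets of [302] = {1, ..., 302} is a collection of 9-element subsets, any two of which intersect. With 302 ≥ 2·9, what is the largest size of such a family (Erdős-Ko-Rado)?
max |F| = C(301, 8) = 1521500803497675

Erdős-Ko-Rado (1961): when n ≥ 2k, max |F| = C(n−1, k−1). The bound is attained by the star {A : i ∈ A} for any fixed i ∈ [n]. Here C(302−1, 9−1) = C(301, 8) = 1521500803497675.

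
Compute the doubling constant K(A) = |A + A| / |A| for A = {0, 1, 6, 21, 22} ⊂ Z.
K = |A + A| / |A| = 14/5

Enumerate A + A = {a + b : a, b ∈ A}. With |A| = 5, there are |A|^2 = 25 ordered sum pairs; collecting distinct values, A + A = {0, 1, 2, 6, 7, 12, 21, 22, 23, 27, 28, 42, 43, 44}, so |A + A| = 14. Thus K = 14/5. For comparison, the minimum possible |A + A| over all 5-element sets is 2·5 − 1 = 9 (so min K = 9/5), attained only by arithmetic progressions.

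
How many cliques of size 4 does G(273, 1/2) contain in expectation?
E[# K_4] = C(273, 4) · (1/2)^C(4, 2) = 226387980 / 2^6 = 56596995/16 = 3537312.1875

For each 4-subset S of vertices (there are C(273, 4) = 226387980 such S), let X_S = 1 if S induces a K_4 (all C(4, 2) = 6 edges present). Then P(X_S = 1) = (1/2)^6 = 1/64. By linearity of expectation, E[# K_4] = C(273, 4) · (1/2)^6 = 226387980 / 64 = 56596995/16 = 3537312.1875.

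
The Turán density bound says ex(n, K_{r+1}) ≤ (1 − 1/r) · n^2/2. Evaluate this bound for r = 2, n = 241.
Turán density bound = (1/2) · 241^2/2 = 58081/4 ≈ 14520.25

Turán's theorem: ex(n, K_{r+1}) is achieved by the complete r-partite Turán graph T(n, r) with parts as balanced as possible, and is at most (1 − 1/r) · n^2/2. For r = 2, n = 241: the density bound is (1/2) · 58081/2 = 58081/4 ≈ 14520.25. The integer-valued extremum is e(T(241, 2)) = 14520, which is strictly less than the density bound 58081/4 since 2 ∤ 241 (the parts of T(241, 2) cannot all be equal).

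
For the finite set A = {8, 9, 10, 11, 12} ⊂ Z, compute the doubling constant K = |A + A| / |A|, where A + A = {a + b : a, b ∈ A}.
K = |A + A| / |A| = 9/5

Enumerate A + A = {a + b : a, b ∈ A}. With |A| = 5, there are |A|^2 = 25 ordered sum pairs; collecting distinct values, A + A = {16, 17, 18, 19, 20, 21, 22, 23, 24}, so |A + A| = 9. Thus K = 9/5. Here |A + A| = 2|A| − 1 = 9, the minimum possible — so K = 9/5 is minimal, which holds iff A is an arithmetic progression.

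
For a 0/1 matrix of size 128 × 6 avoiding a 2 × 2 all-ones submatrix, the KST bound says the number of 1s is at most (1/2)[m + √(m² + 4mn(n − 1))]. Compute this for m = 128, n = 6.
z(128, 6; 2, 2) ≤ (1/2)[128 + √(128² + 4·128·6·5)] = (1/2)[128 + √31744] = 153.0842

Kővári–Sós–Turán: let r_1, ..., r_128 be the row sums and z = Σ r_i the total number of 1s. Each pair of columns can share at most one row with both entries 1 (else a 2×2 all-ones block appears), so Σ_i C(r_i, 2) ≤ C(6, 2) = 15. By convexity Σ_i C(r_i, 2) ≥ 128·C(z/128, 2) = z(z − 128)/(2·128), giving z² − 128z − 128·6·5 ≤ 0 and hence z ≤ (1/2)[128 + √(16384 + 4·3840)] = (1/2)[128 + √31744] ≈ (1/2)(128 + 178.1685) = 153.0842.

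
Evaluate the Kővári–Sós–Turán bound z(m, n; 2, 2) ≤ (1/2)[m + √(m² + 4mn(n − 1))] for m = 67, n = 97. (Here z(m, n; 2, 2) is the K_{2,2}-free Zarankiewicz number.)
z(67, 97; 2, 2) ≤ (1/2)[67 + √(67² + 4·67·97·96)] = (1/2)[67 + √2500105] = 824.086

Kővári–Sós–Turán: let r_1, ..., r_67 be the row sums and z = Σ r_i the total number of 1s. Each pair of columns can share at most one row with both entries 1 (else a 2×2 all-ones block appears), so Σ_i C(r_i, 2) ≤ C(97, 2) = 4656. By convexity Σ_i C(r_i, 2) ≥ 67·C(z/67, 2) = z(z − 67)/(2·67), giving z² − 67z − 67·97·96 ≤ 0 and hence z ≤ (1/2)[67 + √(4489 + 4·623904)] = (1/2)[67 + √2500105] ≈ (1/2)(67 + 1581.172) = 824.086.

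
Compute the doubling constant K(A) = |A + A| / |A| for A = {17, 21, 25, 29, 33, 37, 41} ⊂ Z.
K = |A + A| / |A| = 13/7

Enumerate A + A = {a + b : a, b ∈ A}. With |A| = 7, there are |A|^2 = 49 ordered sum pairs; collecting distinct values, A + A = {34, 38, 42, 46, 50, 54, 58, 62, 66, 70, 74, 78, 82}, so |A + A| = 13. Thus K = 13/7. Here |A + A| = 2|A| − 1 = 13, the minimum possible — so K = 13/7 is minimal, which holds iff A is an arithmetic progression.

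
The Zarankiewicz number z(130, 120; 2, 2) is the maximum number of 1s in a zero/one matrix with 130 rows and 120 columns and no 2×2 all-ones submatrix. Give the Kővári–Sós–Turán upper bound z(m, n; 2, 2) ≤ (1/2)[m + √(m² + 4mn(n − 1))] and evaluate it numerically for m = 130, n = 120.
z(130, 120; 2, 2) ≤ (1/2)[130 + √(130² + 4·130·120·119)] = (1/2)[130 + √7442500] = 1429.0473

Kővári–Sós–Turán: let r_1, ..., r_130 be the row sums and z = Σ r_i the total number of 1s. Each pair of columns can share at most one row with both entries 1 (else a 2×2 all-ones block appears), so Σ_i C(r_i, 2) ≤ C(120, 2) = 7140. By convexity Σ_i C(r_i, 2) ≥ 130·C(z/130, 2) = z(z − 130)/(2·130), giving z² − 130z − 130·120·119 ≤ 0 and hence z ≤ (1/2)[130 + √(16900 + 4·1856400)] = (1/2)[130 + √7442500] ≈ (1/2)(130 + 2728.0946) = 1429.0473.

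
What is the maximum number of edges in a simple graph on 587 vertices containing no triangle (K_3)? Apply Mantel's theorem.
ex(587, K_3) = ⌊587^2/4⌋ = 86142

Mantel (1907): a triangle-free graph on n vertices has at most ⌊n^2/4⌋ edges, with equality for the complete bipartite graph K_{⌊n/2⌋, ⌈n/2⌉}. For n = 587: ⌊587^2/4⌋ = ⌊344569/4⌋ = 86142. The extremal graph is K_{293, 294}, which has 293·294 = 86142 edges.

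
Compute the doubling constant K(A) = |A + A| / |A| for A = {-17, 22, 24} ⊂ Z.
K = |A + A| / |A| = 6/3 = 2

Enumerate A + A = {a + b : a, b ∈ A}. With |A| = 3, there are |A|^2 = 9 ordered sum pairs; collecting distinct values, A + A = {-34, 5, 7, 44, 46, 48}, so |A + A| = 6. Thus K = 6/3 = 2. For comparison, the minimum possible |A + A| over all 3-element sets is 2·3 − 1 = 5 (so min K = 5/3), attained only by arithmetic progressions.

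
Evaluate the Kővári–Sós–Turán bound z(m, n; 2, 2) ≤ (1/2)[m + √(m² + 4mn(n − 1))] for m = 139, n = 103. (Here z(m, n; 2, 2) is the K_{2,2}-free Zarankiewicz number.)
z(139, 103; 2, 2) ≤ (1/2)[139 + √(139² + 4·139·103·102)] = (1/2)[139 + √5860657] = 1279.9397

Kővári–Sós–Turán: let r_1, ..., r_139 be the row sums and z = Σ r_i the total number of 1s. Each pair of columns can share at most one row with both entries 1 (else a 2×2 all-ones block appears), so Σ_i C(r_i, 2) ≤ C(103, 2) = 5253. By convexity Σ_i C(r_i, 2) ≥ 139·C(z/139, 2) = z(z − 139)/(2·139), giving z² − 139z − 139·103·102 ≤ 0 and hence z ≤ (1/2)[139 + √(19321 + 4·1460334)] = (1/2)[139 + √5860657] ≈ (1/2)(139 + 2420.8794) = 1279.9397.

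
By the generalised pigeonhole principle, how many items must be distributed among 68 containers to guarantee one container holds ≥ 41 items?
n = (41 − 1)·68 + 1 = 2721

By the generalised pigeonhole principle, to guarantee some box contains ≥ r objects we need more than (r − 1) · k objects total. Threshold: n = (r − 1) · k + 1. With r = 41 and k = 68: n = 40 · 68 + 1 = 2720 + 1 = 2721. For n = 2720 = 40 · 68, we can put exactly 40 objects in every box, avoiding 41 in any single one — so 2721 is tight.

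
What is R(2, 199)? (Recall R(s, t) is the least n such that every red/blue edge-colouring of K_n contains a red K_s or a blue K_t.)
R(2, 199) = 199

R(2, k) = k for all k ≥ 2: in a 2-colouring of K_k, either some edge is red (a red K_2) or all edges are blue (a blue K_k). And K_{198} coloured all-blue has no blue K_199, so R(2, 199) > 198. Hence R(2, 199) = 199.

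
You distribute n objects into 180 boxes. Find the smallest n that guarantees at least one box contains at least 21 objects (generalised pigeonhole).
n = (21 − 1)·180 + 1 = 3601

By the generalised pigeonhole principle, to guarantee some box contains ≥ r objects we need more than (r − 1) · k objects total. Threshold: n = (r − 1) · k + 1. With r = 21 and k = 180: n = 20 · 180 + 1 = 3600 + 1 = 3601. For n = 3600 = 20 · 180, we can put exactly 20 objects in every box, avoiding 21 in any single one — so 3601 is tight.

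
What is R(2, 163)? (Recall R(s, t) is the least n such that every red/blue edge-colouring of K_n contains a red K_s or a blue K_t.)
R(2, 163) = 163

R(2, k) = k for all k ≥ 2: in a 2-colouring of K_k, either some edge is red (a red K_2) or all edges are blue (a blue K_k). And K_{162} coloured all-blue has no blue K_163, so R(2, 163) > 162. Hence R(2, 163) = 163.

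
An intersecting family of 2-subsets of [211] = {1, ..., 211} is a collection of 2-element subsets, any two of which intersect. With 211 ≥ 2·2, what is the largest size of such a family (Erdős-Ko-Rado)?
max |F| = C(210, 1) = 210

Erdős-Ko-Rado (1961): when n ≥ 2k, max |F| = C(n−1, k−1). The bound is attained by the star {A : i ∈ A} for any fixed i ∈ [n]. Here C(211−1, 2−1) = C(210, 1) = 210.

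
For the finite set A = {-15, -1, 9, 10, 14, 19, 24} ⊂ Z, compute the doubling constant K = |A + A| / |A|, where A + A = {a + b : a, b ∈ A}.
K = |A + A| / |A| = 22/7

Enumerate A + A = {a + b : a, b ∈ A}. With |A| = 7, there are |A|^2 = 49 ordered sum pairs; collecting distinct values, A + A = {-30, -16, -6, -5, -2, -1, 4, 8, 9, 13, 18, 19, 20, 23, 24, 28, 29, 33, 34, 38, 43, 48}, so |A + A| = 22. Thus K = 22/7. For comparison, the minimum possible |A + A| over all 7-element sets is 2·7 − 1 = 13 (so min K = 13/7), attained only by arithmetic progressions.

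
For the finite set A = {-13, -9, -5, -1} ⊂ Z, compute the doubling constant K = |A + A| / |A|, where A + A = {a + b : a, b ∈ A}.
K = |A + A| / |A| = 7/4

Enumerate A + A = {a + b : a, b ∈ A}. With |A| = 4, there are |A|^2 = 16 ordered sum pairs; collecting distinct values, A + A = {-26, -22, -18, -14, -10, -6, -2}, so |A + A| = 7. Thus K = 7/4. Here |A + A| = 2|A| − 1 = 7, the minimum possible — so K = 7/4 is minimal, which holds iff A is an arithmetic progression.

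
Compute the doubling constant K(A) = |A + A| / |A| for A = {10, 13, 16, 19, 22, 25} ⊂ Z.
K = |A + A| / |A| = 11/6

Enumerate A + A = {a + b : a, b ∈ A}. With |A| = 6, there are |A|^2 = 36 ordered sum pairs; collecting distinct values, A + A = {20, 23, 26, 29, 32, 35, 38, 41, 44, 47, 50}, so |A + A| = 11. Thus K = 11/6. Here |A + A| = 2|A| − 1 = 11, the minimum possible — so K = 11/6 is minimal, which holds iff A is an arithmetic progression.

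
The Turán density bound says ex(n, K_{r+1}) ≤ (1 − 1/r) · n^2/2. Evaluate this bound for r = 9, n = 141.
Turán density bound = (8/9) · 141^2/2 = 8836

Turán's theorem: ex(n, K_{r+1}) is achieved by the complete r-partite Turán graph T(n, r) with parts as balanced as possible, and is at most (1 − 1/r) · n^2/2. For r = 9, n = 141: the density bound is (8/9) · 19881/2 = 8836. The integer-valued extremum is e(T(141, 9)) = 8835, which is strictly less than the density bound 8836 since 9 ∤ 141 (the parts of T(141, 9) cannot all be equal).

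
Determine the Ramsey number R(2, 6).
R(2, 6) = 6

R(2, k) = k for all k ≥ 2: in a 2-colouring of K_k, either some edge is red (a red K_2) or all edges are blue (a blue K_k). And K_{5} coloured all-blue has no blue K_6, so R(2, 6) > 5. Hence R(2, 6) = 6.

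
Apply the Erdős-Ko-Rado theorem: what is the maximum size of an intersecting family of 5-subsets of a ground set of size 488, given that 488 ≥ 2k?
max |F| = C(487, 4) = 2314947195

Erdős-Ko-Rado (1961): when n ≥ 2k, max |F| = C(n−1, k−1). The bound is attained by the star {A : i ∈ A} for any fixed i ∈ [n]. Here C(488−1, 5−1) = C(487, 4) = 2314947195.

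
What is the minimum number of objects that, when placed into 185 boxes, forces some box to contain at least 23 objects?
n = (23 − 1)·185 + 1 = 4071

By the generalised pigeonhole principle, to guarantee some box contains ≥ r objects we need more than (r − 1) · k objects total. Threshold: n = (r − 1) · k + 1. With r = 23 and k = 185: n = 22 · 185 + 1 = 4070 + 1 = 4071. For n = 4070 = 22 · 185, we can put exactly 22 objects in every box, avoiding 23 in any single one — so 4071 is tight.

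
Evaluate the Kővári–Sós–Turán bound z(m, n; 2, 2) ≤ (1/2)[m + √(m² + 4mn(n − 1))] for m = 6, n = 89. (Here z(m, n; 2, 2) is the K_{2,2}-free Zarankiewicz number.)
z(6, 89; 2, 2) ≤ (1/2)[6 + √(6² + 4·6·89·88)] = (1/2)[6 + √188004] = 219.7971

Kővári–Sós–Turán: let r_1, ..., r_6 be the row sums and z = Σ r_i the total number of 1s. Each pair of columns can share at most one row with both entries 1 (else a 2×2 all-ones block appears), so Σ_i C(r_i, 2) ≤ C(89, 2) = 3916. By convexity Σ_i C(r_i, 2) ≥ 6·C(z/6, 2) = z(z − 6)/(2·6), giving z² − 6z − 6·89·88 ≤ 0 and hence z ≤ (1/2)[6 + √(36 + 4·46992)] = (1/2)[6 + √188004] ≈ (1/2)(6 + 433.5943) = 219.7971.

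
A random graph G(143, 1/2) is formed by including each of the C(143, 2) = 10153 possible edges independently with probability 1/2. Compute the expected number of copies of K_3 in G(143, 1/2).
E[# K_3] = C(143, 3) · (1/2)^C(3, 2) = 477191 / 2^3 = 59648.875

For each 3-subset S of vertices (there are C(143, 3) = 477191 such S), let X_S = 1 if S induces a K_3 (all C(3, 2) = 3 edges present). Then P(X_S = 1) = (1/2)^3 = 1/8. By linearity of expectation, E[# K_3] = C(143, 3) · (1/2)^3 = 477191 / 8 = 59648.875.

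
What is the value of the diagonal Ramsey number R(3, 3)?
R(3, 3) = 6

Lower bound: the 5-cycle C_5 (with the remaining edges as the complement) gives a 2-colouring of K_5 with no monochromatic triangle, so R(3, 3) > 5.
Upper bound: in K_6, any vertex has 5 incident edges, so by pigeonhole ≥3 are the same colour (say red). If any pair of those red neighbours has a red edge between them, we get a red triangle; otherwise the three neighbours span a blue triangle. So every 2-colouring of K_6 has a monochromatic triangle.
Hence R(3, 3) = 6.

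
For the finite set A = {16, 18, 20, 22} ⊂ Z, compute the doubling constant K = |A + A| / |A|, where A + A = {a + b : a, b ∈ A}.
K = |A + A| / |A| = 7/4

Enumerate A + A = {a + b : a, b ∈ A}. With |A| = 4, there are |A|^2 = 16 ordered sum pairs; collecting distinct values, A + A = {32, 34, 36, 38, 40, 42, 44}, so |A + A| = 7. Thus K = 7/4. Here |A + A| = 2|A| − 1 = 7, the minimum possible — so K = 7/4 is minimal, which holds iff A is an arithmetic progression.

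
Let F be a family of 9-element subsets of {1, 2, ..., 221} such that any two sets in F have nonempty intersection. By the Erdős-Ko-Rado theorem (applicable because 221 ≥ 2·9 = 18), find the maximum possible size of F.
max |F| = C(220, 8) = 119659749002145

The Erdős-Ko-Rado theorem states: for n ≥ 2k, an intersecting family of k-subsets of an n-element set has size at most C(n − 1, k − 1), with equality for 'star' families {A ⊆ [n] : |A| = k, i ∈ A} (fix an element i). For n = 221, k = 9: C(220, 8) = 119659749002145.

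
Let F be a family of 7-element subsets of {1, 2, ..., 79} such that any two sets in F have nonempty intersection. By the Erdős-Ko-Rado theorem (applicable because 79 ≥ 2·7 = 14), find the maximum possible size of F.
max |F| = C(78, 6) = 256851595

Erdős-Ko-Rado (1961): when n ≥ 2k, max |F| = C(n−1, k−1). The bound is attained by the star {A : i ∈ A} for any fixed i ∈ [n]. Here C(79−1, 7−1) = C(78, 6) = 256851595.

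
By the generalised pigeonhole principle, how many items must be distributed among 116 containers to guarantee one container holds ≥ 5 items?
n = (5 − 1)·116 + 1 = 465

By the generalised pigeonhole principle, to guarantee some box contains ≥ r objects we need more than (r − 1) · k objects total. Threshold: n = (r − 1) · k + 1. With r = 5 and k = 116: n = 4 · 116 + 1 = 464 + 1 = 465. For n = 464 = 4 · 116, we can put exactly 4 objects in every box, avoiding 5 in any single one — so 465 is tight.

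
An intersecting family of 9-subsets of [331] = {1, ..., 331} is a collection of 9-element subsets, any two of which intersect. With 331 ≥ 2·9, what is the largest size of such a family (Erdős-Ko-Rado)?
max |F| = C(330, 8) = 3202280747619525

The Erdős-Ko-Rado theorem states: for n ≥ 2k, an intersecting family of k-subsets of an n-element set has size at most C(n − 1, k − 1), with equality for 'star' families {A ⊆ [n] : |A| = k, i ∈ A} (fix an element i). For n = 331, k = 9: C(330, 8) = 3202280747619525.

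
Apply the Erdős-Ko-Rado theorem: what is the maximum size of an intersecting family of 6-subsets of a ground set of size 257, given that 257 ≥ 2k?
max |F| = C(256, 5) = 8809549056

Erdős-Ko-Rado (1961): when n ≥ 2k, max |F| = C(n−1, k−1). The bound is attained by the star {A : i ∈ A} for any fixed i ∈ [n]. Here C(257−1, 6−1) = C(256, 5) = 8809549056.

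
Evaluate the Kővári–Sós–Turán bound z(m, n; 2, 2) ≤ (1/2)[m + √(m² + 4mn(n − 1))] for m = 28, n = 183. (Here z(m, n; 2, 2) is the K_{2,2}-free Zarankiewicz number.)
z(28, 183; 2, 2) ≤ (1/2)[28 + √(28² + 4·28·183·182)] = (1/2)[28 + √3731056] = 979.7971

Kővári–Sós–Turán: let r_1, ..., r_28 be the row sums and z = Σ r_i the total number of 1s. Each pair of columns can share at most one row with both entries 1 (else a 2×2 all-ones block appears), so Σ_i C(r_i, 2) ≤ C(183, 2) = 16653. By convexity Σ_i C(r_i, 2) ≥ 28·C(z/28, 2) = z(z − 28)/(2·28), giving z² − 28z − 28·183·182 ≤ 0 and hence z ≤ (1/2)[28 + √(784 + 4·932568)] = (1/2)[28 + √3731056] ≈ (1/2)(28 + 1931.5942) = 979.7971.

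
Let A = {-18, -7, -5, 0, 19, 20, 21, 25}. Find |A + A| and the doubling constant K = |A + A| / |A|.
K = |A + A| / |A| = 33/8

Enumerate A + A = {a + b : a, b ∈ A}. With |A| = 8, there are |A|^2 = 64 ordered sum pairs; collecting distinct values, A + A = {-36, -25, -23, -18, -14, -12, -10, -7, -5, 0, 1, 2, 3, 7, 12, 13, 14, 15, 16, 18, 19, 20, 21, 25, 38, 39, 40, 41, 42, 44, 45, 46, 50}, so |A + A| = 33. Thus K = 33/8. For comparison, the minimum possible |A + A| over all 8-element sets is 2·8 − 1 = 15 (so min K = 15/8), attained only by arithmetic progressions.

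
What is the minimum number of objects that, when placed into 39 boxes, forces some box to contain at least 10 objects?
n = (10 − 1)·39 + 1 = 352

By the generalised pigeonhole principle, to guarantee some box contains ≥ r objects we need more than (r − 1) · k objects total. Threshold: n = (r − 1) · k + 1. With r = 10 and k = 39: n = 9 · 39 + 1 = 351 + 1 = 352. For n = 351 = 9 · 39, we can put exactly 9 objects in every box, avoiding 10 in any single one — so 352 is tight.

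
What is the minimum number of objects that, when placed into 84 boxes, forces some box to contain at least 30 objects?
n = (30 − 1)·84 + 1 = 2437

By the generalised pigeonhole principle, to guarantee some box contains ≥ r objects we need more than (r − 1) · k objects total. Threshold: n = (r − 1) · k + 1. With r = 30 and k = 84: n = 29 · 84 + 1 = 2436 + 1 = 2437. For n = 2436 = 29 · 84, we can put exactly 29 objects in every box, avoiding 30 in any single one — so 2437 is tight.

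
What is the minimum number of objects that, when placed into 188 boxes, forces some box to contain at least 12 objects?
n = (12 − 1)·188 + 1 = 2069

By the generalised pigeonhole principle, to guarantee some box contains ≥ r objects we need more than (r − 1) · k objects total. Threshold: n = (r − 1) · k + 1. With r = 12 and k = 188: n = 11 · 188 + 1 = 2068 + 1 = 2069. For n = 2068 = 11 · 188, we can put exactly 11 objects in every box, avoiding 12 in any single one — so 2069 is tight.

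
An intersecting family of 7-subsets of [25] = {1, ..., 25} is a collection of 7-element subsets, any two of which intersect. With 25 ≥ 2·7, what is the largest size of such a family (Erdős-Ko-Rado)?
max |F| = C(24, 6) = 134596

Erdős-Ko-Rado (1961): when n ≥ 2k, max |F| = C(n−1, k−1). The bound is attained by the star {A : i ∈ A} for any fixed i ∈ [n]. Here C(25−1, 7−1) = C(24, 6) = 134596.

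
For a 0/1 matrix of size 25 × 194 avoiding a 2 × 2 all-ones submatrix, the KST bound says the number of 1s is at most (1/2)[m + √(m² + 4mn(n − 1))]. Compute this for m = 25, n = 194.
z(25, 194; 2, 2) ≤ (1/2)[25 + √(25² + 4·25·194·193)] = (1/2)[25 + √3744825] = 980.0775

Kővári–Sós–Turán: let r_1, ..., r_25 be the row sums and z = Σ r_i the total number of 1s. Each pair of columns can share at most one row with both entries 1 (else a 2×2 all-ones block appears), so Σ_i C(r_i, 2) ≤ C(194, 2) = 18721. By convexity Σ_i C(r_i, 2) ≥ 25·C(z/25, 2) = z(z − 25)/(2·25), giving z² − 25z − 25·194·193 ≤ 0 and hence z ≤ (1/2)[25 + √(625 + 4·936050)] = (1/2)[25 + √3744825] ≈ (1/2)(25 + 1935.155) = 980.0775.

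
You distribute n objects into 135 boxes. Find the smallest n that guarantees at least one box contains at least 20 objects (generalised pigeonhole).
n = (20 − 1)·135 + 1 = 2566

By the generalised pigeonhole principle, to guarantee some box contains ≥ r objects we need more than (r − 1) · k objects total. Threshold: n = (r − 1) · k + 1. With r = 20 and k = 135: n = 19 · 135 + 1 = 2565 + 1 = 2566. For n = 2565 = 19 · 135, we can put exactly 19 objects in every box, avoiding 20 in any single one — so 2566 is tight.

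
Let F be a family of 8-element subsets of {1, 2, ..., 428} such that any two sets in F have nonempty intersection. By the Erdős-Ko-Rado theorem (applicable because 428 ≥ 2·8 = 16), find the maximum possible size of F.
max |F| = C(427, 7) = 488761105565010

Erdős-Ko-Rado (1961): when n ≥ 2k, max |F| = C(n−1, k−1). The bound is attained by the star {A : i ∈ A} for any fixed i ∈ [n]. Here C(428−1, 8−1) = C(427, 7) = 488761105565010.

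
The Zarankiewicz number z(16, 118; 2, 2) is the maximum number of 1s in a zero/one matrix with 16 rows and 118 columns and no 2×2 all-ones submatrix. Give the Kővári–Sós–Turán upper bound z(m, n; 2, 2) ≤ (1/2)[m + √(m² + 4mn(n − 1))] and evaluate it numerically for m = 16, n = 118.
z(16, 118; 2, 2) ≤ (1/2)[16 + √(16² + 4·16·118·117)] = (1/2)[16 + √883840] = 478.0638

Kővári–Sós–Turán: let r_1, ..., r_16 be the row sums and z = Σ r_i the total number of 1s. Each pair of columns can share at most one row with both entries 1 (else a 2×2 all-ones block appears), so Σ_i C(r_i, 2) ≤ C(118, 2) = 6903. By convexity Σ_i C(r_i, 2) ≥ 16·C(z/16, 2) = z(z − 16)/(2·16), giving z² − 16z − 16·118·117 ≤ 0 and hence z ≤ (1/2)[16 + √(256 + 4·220896)] = (1/2)[16 + √883840] ≈ (1/2)(16 + 940.1277) = 478.0638.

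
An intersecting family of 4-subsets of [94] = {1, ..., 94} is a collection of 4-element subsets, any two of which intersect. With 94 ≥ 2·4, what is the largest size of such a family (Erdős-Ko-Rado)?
max |F| = C(93, 3) = 129766

Erdős-Ko-Rado (1961): when n ≥ 2k, max |F| = C(n−1, k−1). The bound is attained by the star {A : i ∈ A} for any fixed i ∈ [n]. Here C(94−1, 4−1) = C(93, 3) = 129766.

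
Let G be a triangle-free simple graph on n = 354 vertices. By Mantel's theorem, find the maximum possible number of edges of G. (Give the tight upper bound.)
ex(354, K_3) = ⌊354^2/4⌋ = 31329

Mantel (1907): a triangle-free graph on n vertices has at most ⌊n^2/4⌋ edges, with equality for the complete bipartite graph K_{⌊n/2⌋, ⌈n/2⌉}. For n = 354: ⌊354^2/4⌋ = ⌊125316/4⌋ = 31329. The extremal graph is K_{177, 177}, which has 177·177 = 31329 edges.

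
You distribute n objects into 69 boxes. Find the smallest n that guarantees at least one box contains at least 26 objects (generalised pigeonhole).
n = (26 − 1)·69 + 1 = 1726

By the generalised pigeonhole principle, to guarantee some box contains ≥ r objects we need more than (r − 1) · k objects total. Threshold: n = (r − 1) · k + 1. With r = 26 and k = 69: n = 25 · 69 + 1 = 1725 + 1 = 1726. For n = 1725 = 25 · 69, we can put exactly 25 objects in every box, avoiding 26 in any single one — so 1726 is tight.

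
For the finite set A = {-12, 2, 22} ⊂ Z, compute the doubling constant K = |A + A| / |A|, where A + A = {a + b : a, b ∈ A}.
K = |A + A| / |A| = 6/3 = 2

Enumerate A + A = {a + b : a, b ∈ A}. With |A| = 3, there are |A|^2 = 9 ordered sum pairs; collecting distinct values, A + A = {-24, -10, 4, 10, 24, 44}, so |A + A| = 6. Thus K = 6/3 = 2. For comparison, the minimum possible |A + A| over all 3-element sets is 2·3 − 1 = 5 (so min K = 5/3), attained only by arithmetic progressions.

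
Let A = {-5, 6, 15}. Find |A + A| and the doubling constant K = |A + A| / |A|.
K = |A + A| / |A| = 6/3 = 2

Enumerate A + A = {a + b : a, b ∈ A}. With |A| = 3, there are |A|^2 = 9 ordered sum pairs; collecting distinct values, A + A = {-10, 1, 10, 12, 21, 30}, so |A + A| = 6. Thus K = 6/3 = 2. For comparison, the minimum possible |A + A| over all 3-element sets is 2·3 − 1 = 5 (so min K = 5/3), attained only by arithmetic progressions.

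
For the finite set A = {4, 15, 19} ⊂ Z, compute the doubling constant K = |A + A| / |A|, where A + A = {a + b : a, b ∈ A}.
K = |A + A| / |A| = 6/3 = 2

Enumerate A + A = {a + b : a, b ∈ A}. With |A| = 3, there are |A|^2 = 9 ordered sum pairs; collecting distinct values, A + A = {8, 19, 23, 30, 34, 38}, so |A + A| = 6. Thus K = 6/3 = 2. For comparison, the minimum possible |A + A| over all 3-element sets is 2·3 − 1 = 5 (so min K = 5/3), attained only by arithmetic progressions.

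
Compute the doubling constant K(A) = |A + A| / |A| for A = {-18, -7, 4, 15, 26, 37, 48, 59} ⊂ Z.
K = |A + A| / |A| = 15/8

Enumerate A + A = {a + b : a, b ∈ A}. With |A| = 8, there are |A|^2 = 64 ordered sum pairs; collecting distinct values, A + A = {-36, -25, -14, -3, 8, 19, 30, 41, 52, 63, 74, 85, 96, 107, 118}, so |A + A| = 15. Thus K = 15/8. Here |A + A| = 2|A| − 1 = 15, the minimum possible — so K = 15/8 is minimal, which holds iff A is an arithmetic progression.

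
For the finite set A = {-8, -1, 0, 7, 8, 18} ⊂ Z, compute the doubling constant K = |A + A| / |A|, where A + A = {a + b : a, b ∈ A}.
K = |A + A| / |A| = 18/6 = 3

Enumerate A + A = {a + b : a, b ∈ A}. With |A| = 6, there are |A|^2 = 36 ordered sum pairs; collecting distinct values, A + A = {-16, -9, -8, -2, -1, 0, 6, 7, 8, 10, 14, 15, 16, 17, 18, 25, 26, 36}, so |A + A| = 18. Thus K = 18/6 = 3. For comparison, the minimum possible |A + A| over all 6-element sets is 2·6 − 1 = 11 (so min K = 11/6), attained only by arithmetic progressions.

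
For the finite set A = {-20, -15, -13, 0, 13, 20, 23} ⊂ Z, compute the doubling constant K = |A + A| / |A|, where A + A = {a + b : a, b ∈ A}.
K = |A + A| / |A| = 26/7

Enumerate A + A = {a + b : a, b ∈ A}. With |A| = 7, there are |A|^2 = 49 ordered sum pairs; collecting distinct values, A + A = {-40, -35, -33, -30, -28, -26, -20, -15, -13, -7, -2, 0, 3, 5, 7, 8, 10, 13, 20, 23, 26, 33, 36, 40, 43, 46}, so |A + A| = 26. Thus K = 26/7. For comparison, the minimum possible |A + A| over all 7-element sets is 2·7 − 1 = 13 (so min K = 13/7), attained only by arithmetic progressions.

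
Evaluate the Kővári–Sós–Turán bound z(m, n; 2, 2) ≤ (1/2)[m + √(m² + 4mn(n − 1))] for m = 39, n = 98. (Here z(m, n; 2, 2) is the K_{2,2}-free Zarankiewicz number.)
z(39, 98; 2, 2) ≤ (1/2)[39 + √(39² + 4·39·98·97)] = (1/2)[39 + √1484457] = 628.6915

Kővári–Sós–Turán: let r_1, ..., r_39 be the row sums and z = Σ r_i the total number of 1s. Each pair of columns can share at most one row with both entries 1 (else a 2×2 all-ones block appears), so Σ_i C(r_i, 2) ≤ C(98, 2) = 4753. By convexity Σ_i C(r_i, 2) ≥ 39·C(z/39, 2) = z(z − 39)/(2·39), giving z² − 39z − 39·98·97 ≤ 0 and hence z ≤ (1/2)[39 + √(1521 + 4·370734)] = (1/2)[39 + √1484457] ≈ (1/2)(39 + 1218.3829) = 628.6915.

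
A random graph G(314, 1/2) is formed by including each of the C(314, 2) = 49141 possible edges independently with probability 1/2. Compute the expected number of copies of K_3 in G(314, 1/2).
E[# K_3] = C(314, 3) · (1/2)^C(3, 2) = 5110664 / 2^3 = 638833

For each 3-subset S of vertices (there are C(314, 3) = 5110664 such S), let X_S = 1 if S induces a K_3 (all C(3, 2) = 3 edges present). Then P(X_S = 1) = (1/2)^3 = 1/8. By linearity of expectation, E[# K_3] = C(314, 3) · (1/2)^3 = 5110664 / 8 = 638833.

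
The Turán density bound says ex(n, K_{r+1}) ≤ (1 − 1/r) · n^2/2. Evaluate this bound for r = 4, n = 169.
Turán density bound = (3/4) · 169^2/2 = 85683/8 ≈ 10710.375

Turán's theorem: ex(n, K_{r+1}) is achieved by the complete r-partite Turán graph T(n, r) with parts as balanced as possible, and is at most (1 − 1/r) · n^2/2. For r = 4, n = 169: the density bound is (3/4) · 28561/2 = 85683/8 ≈ 10710.375. The integer-valued extremum is e(T(169, 4)) = 10710, which is strictly less than the density bound 85683/8 since 4 ∤ 169 (the parts of T(169, 4) cannot all be equal).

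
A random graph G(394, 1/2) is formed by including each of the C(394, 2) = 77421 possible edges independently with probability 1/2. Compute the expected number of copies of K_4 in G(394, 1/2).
E[# K_4] = C(394, 4) · (1/2)^C(4, 2) = 988872626 / 2^6 = 494436313/32 = 15451134.78125

For each 4-subset S of vertices (there are C(394, 4) = 988872626 such S), let X_S = 1 if S induces a K_4 (all C(4, 2) = 6 edges present). Then P(X_S = 1) = (1/2)^6 = 1/64. By linearity of expectation, E[# K_4] = C(394, 4) · (1/2)^6 = 988872626 / 64 = 494436313/32 = 15451134.78125.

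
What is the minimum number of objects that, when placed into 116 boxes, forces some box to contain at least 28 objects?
n = (28 − 1)·116 + 1 = 3133

By the generalised pigeonhole principle, to guarantee some box contains ≥ r objects we need more than (r − 1) · k objects total. Threshold: n = (r − 1) · k + 1. With r = 28 and k = 116: n = 27 · 116 + 1 = 3132 + 1 = 3133. For n = 3132 = 27 · 116, we can put exactly 27 objects in every box, avoiding 28 in any single one — so 3133 is tight.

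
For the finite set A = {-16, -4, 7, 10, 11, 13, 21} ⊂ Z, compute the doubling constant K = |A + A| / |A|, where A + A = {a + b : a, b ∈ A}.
K = |A + A| / |A| = 26/7

Enumerate A + A = {a + b : a, b ∈ A}. With |A| = 7, there are |A|^2 = 49 ordered sum pairs; collecting distinct values, A + A = {-32, -20, -9, -8, -6, -5, -3, 3, 5, 6, 7, 9, 14, 17, 18, 20, 21, 22, 23, 24, 26, 28, 31, 32, 34, 42}, so |A + A| = 26. Thus K = 26/7. For comparison, the minimum possible |A + A| over all 7-element sets is 2·7 − 1 = 13 (so min K = 13/7), attained only by arithmetic progressions.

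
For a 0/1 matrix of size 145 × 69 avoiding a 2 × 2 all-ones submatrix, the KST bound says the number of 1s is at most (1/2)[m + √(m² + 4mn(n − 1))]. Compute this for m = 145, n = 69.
z(145, 69; 2, 2) ≤ (1/2)[145 + √(145² + 4·145·69·68)] = (1/2)[145 + √2742385] = 900.5074

Kővári–Sós–Turán: let r_1, ..., r_145 be the row sums and z = Σ r_i the total number of 1s. Each pair of columns can share at most one row with both entries 1 (else a 2×2 all-ones block appears), so Σ_i C(r_i, 2) ≤ C(69, 2) = 2346. By convexity Σ_i C(r_i, 2) ≥ 145·C(z/145, 2) = z(z − 145)/(2·145), giving z² − 145z − 145·69·68 ≤ 0 and hence z ≤ (1/2)[145 + √(21025 + 4·680340)] = (1/2)[145 + √2742385] ≈ (1/2)(145 + 1656.0148) = 900.5074.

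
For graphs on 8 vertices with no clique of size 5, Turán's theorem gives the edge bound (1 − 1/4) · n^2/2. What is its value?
Turán density bound = (3/4) · 8^2/2 = 24

Turán's theorem: ex(n, K_{r+1}) is achieved by the complete r-partite Turán graph T(n, r) with parts as balanced as possible, and is at most (1 − 1/r) · n^2/2. For r = 4, n = 8: the density bound is (3/4) · 64/2 = 24. Since 4 ∣ 8, the Turán graph T(8, 4) has parts of equal size 2, and its edge count e(T(8, 4)) = 24 attains the density bound exactly.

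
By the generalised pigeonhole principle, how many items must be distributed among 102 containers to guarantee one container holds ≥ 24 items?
n = (24 − 1)·102 + 1 = 2347

By the generalised pigeonhole principle, to guarantee some box contains ≥ r objects we need more than (r − 1) · k objects total. Threshold: n = (r − 1) · k + 1. With r = 24 and k = 102: n = 23 · 102 + 1 = 2346 + 1 = 2347. For n = 2346 = 23 · 102, we can put exactly 23 objects in every box, avoiding 24 in any single one — so 2347 is tight.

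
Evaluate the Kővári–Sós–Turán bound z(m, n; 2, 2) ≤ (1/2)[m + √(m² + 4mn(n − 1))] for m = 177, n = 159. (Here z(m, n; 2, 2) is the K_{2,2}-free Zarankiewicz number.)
z(177, 159; 2, 2) ≤ (1/2)[177 + √(177² + 4·177·159·158)] = (1/2)[177 + √17817705] = 2199.0512

Kővári–Sós–Turán: let r_1, ..., r_177 be the row sums and z = Σ r_i the total number of 1s. Each pair of columns can share at most one row with both entries 1 (else a 2×2 all-ones block appears), so Σ_i C(r_i, 2) ≤ C(159, 2) = 12561. By convexity Σ_i C(r_i, 2) ≥ 177·C(z/177, 2) = z(z − 177)/(2·177), giving z² − 177z − 177·159·158 ≤ 0 and hence z ≤ (1/2)[177 + √(31329 + 4·4446594)] = (1/2)[177 + √17817705] ≈ (1/2)(177 + 4221.1023) = 2199.0512.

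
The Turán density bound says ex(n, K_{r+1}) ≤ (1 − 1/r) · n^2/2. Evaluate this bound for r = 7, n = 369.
Turán density bound = (6/7) · 369^2/2 = 408483/7 ≈ 58354.7143

Turán's theorem: ex(n, K_{r+1}) is achieved by the complete r-partite Turán graph T(n, r) with parts as balanced as possible, and is at most (1 − 1/r) · n^2/2. For r = 7, n = 369: the density bound is (6/7) · 136161/2 = 408483/7 ≈ 58354.7143. The integer-valued extremum is e(T(369, 7)) = 58354, which is strictly less than the density bound 408483/7 since 7 ∤ 369 (the parts of T(369, 7) cannot all be equal).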